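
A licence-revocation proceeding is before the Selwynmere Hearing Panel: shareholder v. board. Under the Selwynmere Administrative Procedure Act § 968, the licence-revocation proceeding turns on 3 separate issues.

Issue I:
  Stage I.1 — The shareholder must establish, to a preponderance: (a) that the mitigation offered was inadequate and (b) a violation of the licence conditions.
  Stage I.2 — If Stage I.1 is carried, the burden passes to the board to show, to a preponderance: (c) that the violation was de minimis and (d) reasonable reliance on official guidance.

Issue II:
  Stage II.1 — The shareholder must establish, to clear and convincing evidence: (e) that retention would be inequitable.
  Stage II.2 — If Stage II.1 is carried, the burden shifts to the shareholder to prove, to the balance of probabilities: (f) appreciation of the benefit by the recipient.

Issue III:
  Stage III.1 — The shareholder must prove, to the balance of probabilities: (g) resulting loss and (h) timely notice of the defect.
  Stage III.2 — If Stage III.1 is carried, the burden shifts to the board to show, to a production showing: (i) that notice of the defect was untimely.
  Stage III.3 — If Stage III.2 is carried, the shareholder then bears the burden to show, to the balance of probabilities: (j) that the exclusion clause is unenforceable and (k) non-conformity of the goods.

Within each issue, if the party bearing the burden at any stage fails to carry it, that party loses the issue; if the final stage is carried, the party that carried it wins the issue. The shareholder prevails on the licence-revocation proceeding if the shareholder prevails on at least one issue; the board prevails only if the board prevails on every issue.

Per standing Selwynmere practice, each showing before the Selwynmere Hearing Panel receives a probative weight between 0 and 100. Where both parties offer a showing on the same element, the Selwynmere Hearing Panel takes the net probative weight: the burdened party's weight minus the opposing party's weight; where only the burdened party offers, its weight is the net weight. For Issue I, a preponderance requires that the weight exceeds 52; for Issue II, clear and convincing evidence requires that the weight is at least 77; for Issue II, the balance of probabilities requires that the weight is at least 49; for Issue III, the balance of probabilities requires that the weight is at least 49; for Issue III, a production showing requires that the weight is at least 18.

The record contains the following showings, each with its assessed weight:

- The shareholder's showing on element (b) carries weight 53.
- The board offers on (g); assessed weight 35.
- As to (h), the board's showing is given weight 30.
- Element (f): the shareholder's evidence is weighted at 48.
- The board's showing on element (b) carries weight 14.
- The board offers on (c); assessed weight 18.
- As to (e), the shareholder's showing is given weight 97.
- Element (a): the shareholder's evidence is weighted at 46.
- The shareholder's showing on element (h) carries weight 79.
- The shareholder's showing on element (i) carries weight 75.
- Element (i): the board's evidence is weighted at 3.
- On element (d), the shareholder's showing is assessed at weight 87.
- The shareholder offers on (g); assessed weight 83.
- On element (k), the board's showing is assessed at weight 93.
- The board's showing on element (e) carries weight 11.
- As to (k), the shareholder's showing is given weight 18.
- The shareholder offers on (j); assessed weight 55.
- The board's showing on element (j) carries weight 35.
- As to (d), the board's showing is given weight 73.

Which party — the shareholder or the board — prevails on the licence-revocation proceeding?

board

— Issue I —
Stage I.1 (shareholder, a preponderance, weight exceeds 52): (a) 46 ≤ 52 — fails; (b) net 53−14=39 ≤ 52 — fails.
  Stage I.1 not carried; the shareholder fails its burden.
So the board prevails on this issue.
— Issue II —
Stage II.1 — burden on shareholder; standard: clear and convincing evidence (weight is at least 77).
    (e): 97 − 11 = 86 ≥ 77 [met]
  Stage II.1 carried; the burden remains with the shareholder.
Stage II.2 — burden on shareholder; standard: the balance of probabilities (weight is at least 49).
    (f): 48 < 49 [not met]
  Stage II.2 not carried; the shareholder fails its burden.
So the board prevails on this issue.
— Issue III —
Stage III.1 — burden on shareholder; standard: the balance of probabilities (weight is at least 49).
    (g): 83 − 35 = 48 < 49 [not met]
    (h): 79 − 30 = 49 ≥ 49 [met]
  Not every element is met, so the shareholder fails to carry Stage III.1.
The board prevails on this issue.
Per-issue: Issue I → board; Issue II → board; Issue III → board. The shareholder must prevail on at least one issue; overall, the board prevails.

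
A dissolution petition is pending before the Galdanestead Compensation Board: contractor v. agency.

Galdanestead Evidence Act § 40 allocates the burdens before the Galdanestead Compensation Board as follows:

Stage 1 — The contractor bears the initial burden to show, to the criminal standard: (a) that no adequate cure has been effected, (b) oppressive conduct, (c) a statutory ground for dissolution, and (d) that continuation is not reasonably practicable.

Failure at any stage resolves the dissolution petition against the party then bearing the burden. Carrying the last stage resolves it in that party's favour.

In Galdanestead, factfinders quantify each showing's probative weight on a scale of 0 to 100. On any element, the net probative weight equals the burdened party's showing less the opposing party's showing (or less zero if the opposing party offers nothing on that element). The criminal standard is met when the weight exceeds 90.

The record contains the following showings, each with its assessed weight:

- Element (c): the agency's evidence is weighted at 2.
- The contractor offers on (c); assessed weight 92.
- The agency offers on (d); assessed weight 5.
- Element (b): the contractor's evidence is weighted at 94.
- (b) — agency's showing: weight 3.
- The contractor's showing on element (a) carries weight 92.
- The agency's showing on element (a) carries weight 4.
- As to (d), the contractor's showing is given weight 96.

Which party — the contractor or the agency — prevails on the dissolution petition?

Stage 1 (contractor, the criminal standard, weight exceeds 90): (a) net 92−4=88 ≤ 90 — fails; (b) net 94−3=91 > 90 — meets; (c) net 92−2=90 ≤ 90 — fails; (d) net 96−5=91 > 90 — meets.
  Not every element is met, so the contractor fails to carry Stage 1.
The analysis ends at Stage 1; the agency prevails.

agency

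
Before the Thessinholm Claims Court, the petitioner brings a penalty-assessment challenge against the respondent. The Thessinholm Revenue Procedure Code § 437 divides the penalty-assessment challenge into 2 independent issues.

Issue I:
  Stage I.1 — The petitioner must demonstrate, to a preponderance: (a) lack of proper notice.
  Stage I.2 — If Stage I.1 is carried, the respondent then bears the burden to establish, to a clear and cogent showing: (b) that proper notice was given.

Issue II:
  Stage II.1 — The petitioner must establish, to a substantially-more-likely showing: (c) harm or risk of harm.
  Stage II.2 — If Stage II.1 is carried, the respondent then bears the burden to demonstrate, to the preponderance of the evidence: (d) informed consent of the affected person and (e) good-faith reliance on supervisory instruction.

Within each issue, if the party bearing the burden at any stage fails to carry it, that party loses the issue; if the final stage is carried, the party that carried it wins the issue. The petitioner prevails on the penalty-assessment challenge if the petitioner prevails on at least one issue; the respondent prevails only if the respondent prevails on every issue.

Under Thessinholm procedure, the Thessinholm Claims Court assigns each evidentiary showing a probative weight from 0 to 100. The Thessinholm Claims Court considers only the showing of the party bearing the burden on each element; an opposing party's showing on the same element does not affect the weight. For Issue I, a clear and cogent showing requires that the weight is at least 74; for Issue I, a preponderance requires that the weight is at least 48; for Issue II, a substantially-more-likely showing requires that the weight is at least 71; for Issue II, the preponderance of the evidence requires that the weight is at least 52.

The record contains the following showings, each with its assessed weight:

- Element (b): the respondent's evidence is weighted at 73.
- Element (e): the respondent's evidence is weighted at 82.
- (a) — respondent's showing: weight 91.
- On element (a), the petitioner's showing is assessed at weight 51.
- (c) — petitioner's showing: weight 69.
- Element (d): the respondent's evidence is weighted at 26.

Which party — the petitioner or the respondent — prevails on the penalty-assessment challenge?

— Issue I —
At Stage I.1 the petitioner must meet a preponderance (weight is at least 48): on (a) the weight is 51 (the respondent's 91 is given no effect), which does reach 48, so (a) meets the standard.
  The petitioner carries Stage I.1; the respondent now bears the burden.
At Stage I.2 the respondent must meet a clear and cogent showing (weight is at least 74): on (b) the weight is 73, which does not reach 74, so (b) does not meet the standard.
  Not every element is met, so the respondent fails to carry Stage I.2.
So the petitioner prevails on this issue.
— Issue II —
Stage II.1 (petitioner, a substantially-more-likely showing, weight is at least 71): (c) 69 < 71 — fails.
  Stage II.1 not carried; the petitioner fails its burden.
The analysis ends at Stage II.1; the respondent prevails on this issue.
Per-issue: Issue I → petitioner; Issue II → respondent. The petitioner must prevail on at least one issue; overall, the petitioner prevails.

petitioner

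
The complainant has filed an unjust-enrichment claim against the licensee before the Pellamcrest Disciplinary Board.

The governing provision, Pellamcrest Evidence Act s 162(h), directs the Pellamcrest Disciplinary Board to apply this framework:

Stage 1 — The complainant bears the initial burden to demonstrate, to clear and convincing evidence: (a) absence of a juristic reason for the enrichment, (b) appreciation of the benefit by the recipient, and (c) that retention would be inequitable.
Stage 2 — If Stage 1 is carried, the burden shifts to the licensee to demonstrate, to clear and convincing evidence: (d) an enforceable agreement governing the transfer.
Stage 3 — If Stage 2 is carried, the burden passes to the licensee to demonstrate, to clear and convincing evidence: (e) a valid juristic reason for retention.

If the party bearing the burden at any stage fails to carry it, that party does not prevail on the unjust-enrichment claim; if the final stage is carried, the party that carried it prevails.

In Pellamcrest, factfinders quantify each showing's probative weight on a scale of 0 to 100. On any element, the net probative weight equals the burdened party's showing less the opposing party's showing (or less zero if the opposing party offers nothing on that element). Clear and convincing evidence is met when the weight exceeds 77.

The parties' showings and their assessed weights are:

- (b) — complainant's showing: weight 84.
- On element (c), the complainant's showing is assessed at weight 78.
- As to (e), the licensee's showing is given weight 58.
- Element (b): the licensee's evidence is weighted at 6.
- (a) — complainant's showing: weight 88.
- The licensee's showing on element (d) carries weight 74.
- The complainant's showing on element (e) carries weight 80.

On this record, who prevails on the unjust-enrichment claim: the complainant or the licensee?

complainant

Stage 1 (complainant, clear and convincing evidence, weight exceeds 77): (a) 88 > 77 — meets; (b) net 84−6=78 > 77 — meets; (c) 78 > 77 — meets.
  All elements met. The burden passes to the licensee.
Stage 2 (licensee, clear and convincing evidence, weight exceeds 77): (d) 74 ≤ 77 — fails.
  The licensee does not carry Stage 2.
So the complainant prevails.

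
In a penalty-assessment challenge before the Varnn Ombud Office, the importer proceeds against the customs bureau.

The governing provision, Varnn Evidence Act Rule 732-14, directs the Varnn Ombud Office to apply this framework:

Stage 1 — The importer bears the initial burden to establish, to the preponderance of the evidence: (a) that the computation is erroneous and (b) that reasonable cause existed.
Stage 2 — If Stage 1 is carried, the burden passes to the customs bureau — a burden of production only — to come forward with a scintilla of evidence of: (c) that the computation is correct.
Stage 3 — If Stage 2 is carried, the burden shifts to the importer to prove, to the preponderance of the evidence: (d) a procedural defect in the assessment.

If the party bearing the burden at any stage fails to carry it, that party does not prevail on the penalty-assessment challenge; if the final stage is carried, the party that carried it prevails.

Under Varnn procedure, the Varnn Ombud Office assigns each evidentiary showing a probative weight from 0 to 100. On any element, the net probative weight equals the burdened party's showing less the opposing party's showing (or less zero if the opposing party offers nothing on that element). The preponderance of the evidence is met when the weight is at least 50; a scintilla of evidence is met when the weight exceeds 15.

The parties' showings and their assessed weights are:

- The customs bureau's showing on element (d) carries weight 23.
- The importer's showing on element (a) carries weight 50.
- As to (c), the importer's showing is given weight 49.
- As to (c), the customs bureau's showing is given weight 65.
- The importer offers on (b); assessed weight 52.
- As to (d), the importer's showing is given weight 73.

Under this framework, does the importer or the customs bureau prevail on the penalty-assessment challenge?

Stage 1 — burden on importer; standard: the preponderance of the evidence (weight is at least 50).
    (a): 50 ≥ 50 [met]
    (b): 52 ≥ 50 [met]
  Stage 1 carried; the burden shifts to the customs bureau.
Stage 2 — burden on customs bureau; standard: a scintilla of evidence (weight exceeds 15).
    (c): 65 − 49 = 16 > 15 [met]
  Stage 2 is satisfied; the onus moves to the importer.
Stage 3 — burden on importer; standard: the preponderance of the evidence (weight is at least 50).
    (d): 73 − 23 = 50 ≥ 50 [met]
  Stage 3 carried; the final stage is satisfied.
Every stage carried; the importer prevails.

importer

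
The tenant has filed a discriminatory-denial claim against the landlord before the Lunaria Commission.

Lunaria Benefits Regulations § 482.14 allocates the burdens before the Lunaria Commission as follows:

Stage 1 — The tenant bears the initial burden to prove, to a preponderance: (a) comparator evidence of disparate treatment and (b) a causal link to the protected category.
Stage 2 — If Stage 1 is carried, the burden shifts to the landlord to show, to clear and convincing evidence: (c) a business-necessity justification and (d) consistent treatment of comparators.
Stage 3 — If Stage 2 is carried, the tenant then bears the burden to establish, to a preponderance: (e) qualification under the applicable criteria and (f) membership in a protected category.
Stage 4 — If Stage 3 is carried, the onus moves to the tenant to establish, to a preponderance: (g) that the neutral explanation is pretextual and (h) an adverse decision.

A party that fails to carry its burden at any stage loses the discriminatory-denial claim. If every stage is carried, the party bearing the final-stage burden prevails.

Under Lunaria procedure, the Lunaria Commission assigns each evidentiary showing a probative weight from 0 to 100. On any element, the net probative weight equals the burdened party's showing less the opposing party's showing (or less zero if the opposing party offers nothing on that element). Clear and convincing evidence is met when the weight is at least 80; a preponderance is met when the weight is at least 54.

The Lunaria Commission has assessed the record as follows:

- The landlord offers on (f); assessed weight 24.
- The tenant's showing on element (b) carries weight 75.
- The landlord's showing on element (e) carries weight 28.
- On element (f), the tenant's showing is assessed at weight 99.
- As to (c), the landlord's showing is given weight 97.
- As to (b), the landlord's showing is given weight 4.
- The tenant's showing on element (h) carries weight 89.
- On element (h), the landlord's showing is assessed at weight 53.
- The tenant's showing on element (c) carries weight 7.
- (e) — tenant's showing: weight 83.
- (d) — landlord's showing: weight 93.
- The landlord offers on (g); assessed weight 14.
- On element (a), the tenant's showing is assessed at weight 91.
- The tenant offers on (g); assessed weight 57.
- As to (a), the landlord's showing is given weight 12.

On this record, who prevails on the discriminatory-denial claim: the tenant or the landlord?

landlord

Stage 1 (tenant, a preponderance, weight is at least 54): (a) net 91−12=79 ≥ 54 — meets; (b) net 75−4=71 ≥ 54 — meets.
  Stage 1 is satisfied; the onus moves to the landlord.
Stage 2 (landlord, clear and convincing evidence, weight is at least 80): (c) net 97−7=90 ≥ 80 — meets; (d) 93 ≥ 80 — meets.
  Stage 2 is satisfied; the onus moves to the tenant.
Stage 3 (tenant, a preponderance, weight is at least 54): (e) net 83−28=55 ≥ 54 — meets; (f) net 99−24=75 ≥ 54 — meets.
  Stage 3 carried; the burden remains with the tenant.
Stage 4 (tenant, a preponderance, weight is at least 54): (g) net 57−14=43 < 54 — fails; (h) net 89−53=36 < 54 — fails.
  Not every element is met, so the tenant fails to carry Stage 4.
The landlord prevails.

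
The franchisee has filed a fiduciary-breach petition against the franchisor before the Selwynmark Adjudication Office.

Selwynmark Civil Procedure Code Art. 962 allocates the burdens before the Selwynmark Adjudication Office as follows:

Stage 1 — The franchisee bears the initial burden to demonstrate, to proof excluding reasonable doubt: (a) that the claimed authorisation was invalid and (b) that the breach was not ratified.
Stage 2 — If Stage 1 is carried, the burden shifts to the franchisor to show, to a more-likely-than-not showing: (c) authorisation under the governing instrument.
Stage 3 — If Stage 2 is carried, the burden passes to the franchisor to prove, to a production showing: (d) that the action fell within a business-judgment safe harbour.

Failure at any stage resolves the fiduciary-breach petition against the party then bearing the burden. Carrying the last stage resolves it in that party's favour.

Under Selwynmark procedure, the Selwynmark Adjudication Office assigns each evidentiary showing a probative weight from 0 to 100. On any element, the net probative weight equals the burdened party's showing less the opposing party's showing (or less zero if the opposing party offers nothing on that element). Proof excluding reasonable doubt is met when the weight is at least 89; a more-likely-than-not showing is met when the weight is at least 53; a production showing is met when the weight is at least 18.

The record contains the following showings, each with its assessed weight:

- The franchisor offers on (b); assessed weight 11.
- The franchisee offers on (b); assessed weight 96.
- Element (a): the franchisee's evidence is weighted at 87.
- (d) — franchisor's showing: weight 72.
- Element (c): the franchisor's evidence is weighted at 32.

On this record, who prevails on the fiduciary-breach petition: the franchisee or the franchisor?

Stage 1 (franchisee, proof excluding reasonable doubt, weight is at least 89): (a) 87 < 89 — fails; (b) net 96−11=85 < 89 — fails.
  Stage 1 not carried; the franchisee fails its burden.
The franchisor prevails.

franchisor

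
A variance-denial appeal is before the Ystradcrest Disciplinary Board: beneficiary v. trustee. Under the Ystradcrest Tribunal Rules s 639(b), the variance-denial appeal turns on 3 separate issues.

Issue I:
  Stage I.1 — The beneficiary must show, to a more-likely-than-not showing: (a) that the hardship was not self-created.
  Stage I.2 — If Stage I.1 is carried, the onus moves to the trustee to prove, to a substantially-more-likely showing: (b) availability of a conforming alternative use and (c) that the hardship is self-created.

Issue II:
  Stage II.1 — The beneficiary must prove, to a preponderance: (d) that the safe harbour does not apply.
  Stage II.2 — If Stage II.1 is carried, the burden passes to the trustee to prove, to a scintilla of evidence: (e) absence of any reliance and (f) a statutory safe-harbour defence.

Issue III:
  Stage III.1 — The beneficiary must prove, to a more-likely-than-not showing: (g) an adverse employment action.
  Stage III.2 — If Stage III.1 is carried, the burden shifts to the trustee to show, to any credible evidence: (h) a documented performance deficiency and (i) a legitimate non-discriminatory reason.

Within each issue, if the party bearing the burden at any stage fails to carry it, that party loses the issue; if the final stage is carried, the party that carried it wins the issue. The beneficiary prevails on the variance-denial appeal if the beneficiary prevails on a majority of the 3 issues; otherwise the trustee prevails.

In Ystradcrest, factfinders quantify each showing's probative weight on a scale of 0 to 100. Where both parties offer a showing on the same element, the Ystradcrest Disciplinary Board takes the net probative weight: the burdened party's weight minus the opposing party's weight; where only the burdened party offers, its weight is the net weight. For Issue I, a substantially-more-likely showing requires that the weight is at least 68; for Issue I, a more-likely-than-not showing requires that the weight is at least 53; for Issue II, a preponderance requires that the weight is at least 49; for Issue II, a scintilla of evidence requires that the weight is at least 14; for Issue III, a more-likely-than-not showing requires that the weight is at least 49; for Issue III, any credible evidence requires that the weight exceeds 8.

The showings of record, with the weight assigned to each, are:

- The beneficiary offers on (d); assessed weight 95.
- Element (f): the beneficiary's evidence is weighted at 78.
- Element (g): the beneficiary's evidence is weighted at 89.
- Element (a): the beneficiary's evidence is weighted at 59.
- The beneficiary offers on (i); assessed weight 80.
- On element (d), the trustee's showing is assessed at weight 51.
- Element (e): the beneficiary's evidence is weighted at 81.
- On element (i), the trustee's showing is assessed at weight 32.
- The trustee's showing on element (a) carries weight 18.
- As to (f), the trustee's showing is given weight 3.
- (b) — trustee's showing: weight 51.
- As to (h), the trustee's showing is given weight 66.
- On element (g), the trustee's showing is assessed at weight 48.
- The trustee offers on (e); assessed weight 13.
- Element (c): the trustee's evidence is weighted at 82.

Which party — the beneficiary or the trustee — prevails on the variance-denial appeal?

trustee

— Issue I —
At Stage I.1 the beneficiary must meet a more-likely-than-not showing (weight is at least 53): on (a) the weight is 59 less the opposing 18 gives net 41, which does not reach 53, so (a) does not meet the standard.
  Not every element is met, so the beneficiary fails to carry Stage I.1.
So the trustee prevails on this issue.
— Issue II —
At Stage II.1 the beneficiary must meet a preponderance (weight is at least 49): on (d) the weight is 95 less the opposing 51 gives net 44, < 49, so (d) does not meet the standard.
  Stage II.1 not carried; the beneficiary fails its burden.
So the trustee prevails on this issue.
— Issue III —
Stage III.1 (beneficiary, a more-likely-than-not showing, weight is at least 49): (g) net 89−48=41 < 49 — fails.
  Stage III.1 not carried; the beneficiary fails its burden.
The analysis ends at Stage III.1; the trustee prevails on this issue.
Per-issue: Issue I → trustee; Issue II → trustee; Issue III → trustee. The beneficiary must prevail on a majority of issues; overall, the trustee prevails.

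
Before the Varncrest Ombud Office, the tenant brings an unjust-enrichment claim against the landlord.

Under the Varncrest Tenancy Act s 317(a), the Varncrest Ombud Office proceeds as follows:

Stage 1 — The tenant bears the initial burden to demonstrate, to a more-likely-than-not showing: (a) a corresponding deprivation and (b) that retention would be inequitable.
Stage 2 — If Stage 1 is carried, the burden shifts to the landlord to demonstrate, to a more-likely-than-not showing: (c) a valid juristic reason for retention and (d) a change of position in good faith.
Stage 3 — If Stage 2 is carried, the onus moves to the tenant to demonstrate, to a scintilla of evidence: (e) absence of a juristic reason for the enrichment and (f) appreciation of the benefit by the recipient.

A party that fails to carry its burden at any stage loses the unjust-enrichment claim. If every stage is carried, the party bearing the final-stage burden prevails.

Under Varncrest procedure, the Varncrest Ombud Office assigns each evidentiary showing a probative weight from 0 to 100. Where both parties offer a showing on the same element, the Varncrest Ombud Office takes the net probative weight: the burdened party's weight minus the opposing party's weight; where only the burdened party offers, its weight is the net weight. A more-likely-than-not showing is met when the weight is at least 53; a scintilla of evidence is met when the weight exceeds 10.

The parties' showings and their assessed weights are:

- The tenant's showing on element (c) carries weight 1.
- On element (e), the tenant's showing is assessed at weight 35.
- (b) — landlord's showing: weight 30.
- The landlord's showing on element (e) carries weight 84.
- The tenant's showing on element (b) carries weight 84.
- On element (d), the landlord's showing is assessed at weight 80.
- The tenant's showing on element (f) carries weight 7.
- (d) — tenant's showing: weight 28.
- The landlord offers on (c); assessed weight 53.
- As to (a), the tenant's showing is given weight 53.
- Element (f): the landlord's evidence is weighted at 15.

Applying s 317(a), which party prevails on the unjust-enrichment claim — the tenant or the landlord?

Stage 1 (tenant, a more-likely-than-not showing, weight is at least 53): (a) 53 ≥ 53 — meets; (b) net 84−30=54 ≥ 53 — meets.
  All elements met. The burden passes to the landlord.
Stage 2 (landlord, a more-likely-than-not showing, weight is at least 53): (c) net 53−1=52 < 53 — fails; (d) net 80−28=52 < 53 — fails.
  Stage 2 not carried; the landlord fails its burden.
The tenant prevails.

tenant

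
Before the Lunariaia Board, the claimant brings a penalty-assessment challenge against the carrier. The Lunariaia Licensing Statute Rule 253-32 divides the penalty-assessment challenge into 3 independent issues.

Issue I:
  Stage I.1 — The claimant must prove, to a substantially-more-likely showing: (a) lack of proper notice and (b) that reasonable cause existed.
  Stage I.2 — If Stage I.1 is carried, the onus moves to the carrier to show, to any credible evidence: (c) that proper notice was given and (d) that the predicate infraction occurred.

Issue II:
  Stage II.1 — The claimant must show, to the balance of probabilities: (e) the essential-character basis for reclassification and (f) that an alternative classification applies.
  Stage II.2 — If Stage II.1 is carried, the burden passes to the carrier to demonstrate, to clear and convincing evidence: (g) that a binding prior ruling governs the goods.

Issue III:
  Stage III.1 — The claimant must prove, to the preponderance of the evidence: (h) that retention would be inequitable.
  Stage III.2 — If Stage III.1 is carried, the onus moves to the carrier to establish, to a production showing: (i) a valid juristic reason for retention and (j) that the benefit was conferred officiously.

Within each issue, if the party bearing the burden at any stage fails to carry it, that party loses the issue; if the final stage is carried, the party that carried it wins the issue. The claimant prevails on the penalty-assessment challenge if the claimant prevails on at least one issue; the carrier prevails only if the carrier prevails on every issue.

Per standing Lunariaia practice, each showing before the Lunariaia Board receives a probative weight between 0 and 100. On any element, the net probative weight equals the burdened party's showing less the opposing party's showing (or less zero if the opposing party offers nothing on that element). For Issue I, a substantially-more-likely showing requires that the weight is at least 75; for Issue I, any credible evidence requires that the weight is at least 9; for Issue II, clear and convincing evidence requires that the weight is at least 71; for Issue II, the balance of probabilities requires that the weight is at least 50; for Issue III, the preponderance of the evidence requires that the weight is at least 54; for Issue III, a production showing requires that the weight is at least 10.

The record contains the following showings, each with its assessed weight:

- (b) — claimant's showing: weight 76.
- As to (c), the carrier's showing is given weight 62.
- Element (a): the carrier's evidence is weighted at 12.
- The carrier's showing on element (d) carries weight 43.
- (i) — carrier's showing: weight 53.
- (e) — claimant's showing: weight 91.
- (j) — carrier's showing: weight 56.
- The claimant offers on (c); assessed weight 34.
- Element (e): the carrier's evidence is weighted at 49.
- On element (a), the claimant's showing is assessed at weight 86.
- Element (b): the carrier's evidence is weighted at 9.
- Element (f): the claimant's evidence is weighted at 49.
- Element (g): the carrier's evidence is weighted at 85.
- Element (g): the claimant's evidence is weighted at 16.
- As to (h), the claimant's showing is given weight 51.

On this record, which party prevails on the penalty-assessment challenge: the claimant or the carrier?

carrier

— Issue I —
At Stage I.1 the claimant must meet a substantially-more-likely showing (weight is at least 75): on (a) the weight is 86 less the opposing 12 gives net 74, < 75, so (a) does not meet the standard; on (b) the weight is 76 less the opposing 9 gives net 67, which does not reach 75, so (b) does not meet the standard.
  Not every element is met, so the claimant fails to carry Stage I.1.
The analysis ends at Stage I.1; the carrier prevails on this issue.
— Issue II —
At Stage II.1 the claimant must meet the balance of probabilities (weight is at least 50): on (e) the weight is 91 less the opposing 49 gives net 42, which does not reach 50, so (e) does not meet the standard; on (f) the weight is 49, < 50, so (f) does not meet the standard.
  Stage II.1 not carried; the claimant fails its burden.
The analysis ends at Stage II.1; the carrier prevails on this issue.
— Issue III —
Stage III.1 (claimant, the preponderance of the evidence, weight is at least 54): (h) 51 < 54 — fails.
  Stage III.1 not carried; the claimant fails its burden.
The analysis ends at Stage III.1; the carrier prevails on this issue.
Per-issue: Issue I → carrier; Issue II → carrier; Issue III → carrier. The claimant must prevail on at least one issue; overall, the carrier prevails.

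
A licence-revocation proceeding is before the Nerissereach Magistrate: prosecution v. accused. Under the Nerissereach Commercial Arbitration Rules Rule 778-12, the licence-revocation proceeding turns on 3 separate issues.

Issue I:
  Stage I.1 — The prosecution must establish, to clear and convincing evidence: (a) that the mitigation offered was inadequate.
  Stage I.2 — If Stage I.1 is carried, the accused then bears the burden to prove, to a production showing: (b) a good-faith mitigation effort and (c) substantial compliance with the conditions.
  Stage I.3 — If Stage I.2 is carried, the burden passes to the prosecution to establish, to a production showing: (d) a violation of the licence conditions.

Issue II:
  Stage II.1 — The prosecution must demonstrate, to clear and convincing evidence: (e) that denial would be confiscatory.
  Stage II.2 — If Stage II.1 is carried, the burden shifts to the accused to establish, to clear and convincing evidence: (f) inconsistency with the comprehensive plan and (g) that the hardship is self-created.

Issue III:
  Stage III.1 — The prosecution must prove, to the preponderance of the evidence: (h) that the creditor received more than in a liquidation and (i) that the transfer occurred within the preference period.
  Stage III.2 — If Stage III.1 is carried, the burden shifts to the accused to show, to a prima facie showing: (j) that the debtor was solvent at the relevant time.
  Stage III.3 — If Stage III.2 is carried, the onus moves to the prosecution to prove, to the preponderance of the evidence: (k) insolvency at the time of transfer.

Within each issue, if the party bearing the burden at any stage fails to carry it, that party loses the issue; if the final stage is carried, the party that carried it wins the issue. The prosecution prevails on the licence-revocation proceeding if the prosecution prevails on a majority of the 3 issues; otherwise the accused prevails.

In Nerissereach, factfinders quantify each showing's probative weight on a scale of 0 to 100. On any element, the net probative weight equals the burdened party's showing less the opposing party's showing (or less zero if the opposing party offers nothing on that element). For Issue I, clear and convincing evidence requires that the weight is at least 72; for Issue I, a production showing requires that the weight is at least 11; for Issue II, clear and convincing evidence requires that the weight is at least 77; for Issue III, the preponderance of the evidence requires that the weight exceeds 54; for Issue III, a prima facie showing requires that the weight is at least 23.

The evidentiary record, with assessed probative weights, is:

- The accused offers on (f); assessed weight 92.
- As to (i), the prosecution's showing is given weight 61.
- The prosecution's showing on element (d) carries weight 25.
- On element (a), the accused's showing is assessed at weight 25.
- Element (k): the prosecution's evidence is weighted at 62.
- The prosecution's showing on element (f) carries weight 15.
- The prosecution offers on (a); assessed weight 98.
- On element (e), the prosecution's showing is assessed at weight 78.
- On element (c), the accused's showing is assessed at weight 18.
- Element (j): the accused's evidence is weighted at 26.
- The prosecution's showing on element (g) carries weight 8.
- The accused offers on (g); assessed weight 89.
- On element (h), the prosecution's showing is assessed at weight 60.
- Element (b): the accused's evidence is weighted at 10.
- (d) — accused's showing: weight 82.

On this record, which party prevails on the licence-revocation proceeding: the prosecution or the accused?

— Issue I —
Stage I.1 (prosecution, clear and convincing evidence, weight is at least 72): (a) net 98−25=73 ≥ 72 — meets.
  All elements met. The burden passes to the accused.
Stage I.2 (accused, a production showing, weight is at least 11): (b) 10 < 11 — fails; (c) 18 ≥ 11 — meets.
  Not every element is met, so the accused fails to carry Stage I.2.
The prosecution prevails on this issue.
— Issue II —
Stage II.1 — burden on prosecution; standard: clear and convincing evidence (weight is at least 77).
    (e): 78 ≥ 77 [met]
  All elements met. The burden passes to the accused.
Stage II.2 — burden on accused; standard: clear and convincing evidence (weight is at least 77).
    (f): 92 − 15 = 77 ≥ 77 [met]
    (g): 89 − 8 = 81 ≥ 77 [met]
  All elements met at the final stage.
With every stage satisfied, the accused prevails on this issue.
— Issue III —
Stage III.1 (prosecution, the preponderance of the evidence, weight exceeds 54): (h) 60 > 54 — meets; (i) 61 > 54 — meets.
  Stage III.1 is satisfied; the onus moves to the accused.
Stage III.2 (accused, a prima facie showing, weight is at least 23): (j) 26 ≥ 23 — meets.
  Stage III.2 carried; the burden shifts to the prosecution.
Stage III.3 (prosecution, the preponderance of the evidence, weight exceeds 54): (k) 62 > 54 — meets.
  All elements met at the final stage.
With every stage satisfied, the prosecution prevails on this issue.
Per-issue: Issue I → prosecution; Issue II → accused; Issue III → prosecution. The prosecution must prevail on a majority of issues; overall, the prosecution prevails.

prosecution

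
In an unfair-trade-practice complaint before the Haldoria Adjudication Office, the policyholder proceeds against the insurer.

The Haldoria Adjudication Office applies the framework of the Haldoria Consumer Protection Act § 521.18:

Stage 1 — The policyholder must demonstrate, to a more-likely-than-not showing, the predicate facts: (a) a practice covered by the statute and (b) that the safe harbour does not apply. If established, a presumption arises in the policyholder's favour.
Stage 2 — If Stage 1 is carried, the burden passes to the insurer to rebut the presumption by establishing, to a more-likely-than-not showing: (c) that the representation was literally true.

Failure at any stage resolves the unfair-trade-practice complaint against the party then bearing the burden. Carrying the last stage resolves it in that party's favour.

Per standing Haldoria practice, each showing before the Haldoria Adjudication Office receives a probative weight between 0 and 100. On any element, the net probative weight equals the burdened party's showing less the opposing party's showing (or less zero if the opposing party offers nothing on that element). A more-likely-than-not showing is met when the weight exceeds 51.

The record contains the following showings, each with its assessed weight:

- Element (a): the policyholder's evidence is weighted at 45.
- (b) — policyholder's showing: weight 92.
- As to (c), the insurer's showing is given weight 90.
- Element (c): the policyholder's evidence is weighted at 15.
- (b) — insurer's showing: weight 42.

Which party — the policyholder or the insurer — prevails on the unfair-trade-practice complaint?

Stage 1 — burden on policyholder; standard: a more-likely-than-not showing (weight exceeds 51).
    (a): 45 ≤ 51 [not met]
    (b): 92 − 42 = 50 ≤ 51 [not met]
  Stage 1 not carried; the policyholder fails its burden.
The analysis ends at Stage 1; the insurer prevails.

insurer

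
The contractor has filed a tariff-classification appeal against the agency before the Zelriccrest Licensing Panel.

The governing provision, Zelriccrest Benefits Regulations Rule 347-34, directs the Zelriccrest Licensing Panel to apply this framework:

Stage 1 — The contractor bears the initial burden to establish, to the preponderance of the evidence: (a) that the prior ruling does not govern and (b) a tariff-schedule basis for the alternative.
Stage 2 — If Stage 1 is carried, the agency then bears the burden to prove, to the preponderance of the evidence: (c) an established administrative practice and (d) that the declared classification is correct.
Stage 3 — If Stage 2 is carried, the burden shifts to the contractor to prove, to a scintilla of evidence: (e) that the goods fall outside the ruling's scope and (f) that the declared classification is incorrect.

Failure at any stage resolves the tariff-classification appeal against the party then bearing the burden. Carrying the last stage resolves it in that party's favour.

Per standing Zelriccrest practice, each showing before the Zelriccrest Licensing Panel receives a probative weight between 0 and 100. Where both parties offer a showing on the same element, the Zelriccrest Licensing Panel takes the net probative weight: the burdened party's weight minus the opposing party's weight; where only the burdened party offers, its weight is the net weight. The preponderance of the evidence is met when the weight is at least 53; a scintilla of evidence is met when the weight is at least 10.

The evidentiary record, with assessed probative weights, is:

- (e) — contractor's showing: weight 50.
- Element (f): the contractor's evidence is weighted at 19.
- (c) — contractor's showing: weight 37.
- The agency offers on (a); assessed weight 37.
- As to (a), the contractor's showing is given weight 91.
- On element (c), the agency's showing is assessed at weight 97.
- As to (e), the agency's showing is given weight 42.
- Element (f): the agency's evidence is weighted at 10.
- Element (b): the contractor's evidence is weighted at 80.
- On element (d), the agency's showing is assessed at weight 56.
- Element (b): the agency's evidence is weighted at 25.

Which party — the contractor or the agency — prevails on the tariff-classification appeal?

Stage 1 (contractor, the preponderance of the evidence, weight is at least 53): (a) net 91−37=54 ≥ 53 — meets; (b) net 80−25=55 ≥ 53 — meets.
  All elements met. The burden passes to the agency.
Stage 2 (agency, the preponderance of the evidence, weight is at least 53): (c) net 97−37=60 ≥ 53 — meets; (d) 56 ≥ 53 — meets.
  All elements met. The burden passes to the contractor.
Stage 3 (contractor, a scintilla of evidence, weight is at least 10): (e) net 50−42=8 < 10 — fails; (f) net 19−10=9 < 10 — fails.
  Stage 3 not carried; the contractor fails its burden.
So the agency prevails.

agency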